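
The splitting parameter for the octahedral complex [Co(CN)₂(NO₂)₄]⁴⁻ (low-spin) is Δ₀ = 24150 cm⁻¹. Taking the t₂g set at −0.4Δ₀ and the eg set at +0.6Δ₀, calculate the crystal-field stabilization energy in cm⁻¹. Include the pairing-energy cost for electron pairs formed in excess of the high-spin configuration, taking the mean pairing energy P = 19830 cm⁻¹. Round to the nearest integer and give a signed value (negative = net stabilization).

-23640

Ligand charges: 2×(-1) from CN⁻ and 4×(-1) from NO₂⁻ sum to -6; with overall charge -4, Co is +2.
Group 9 minus oxidation state +2 gives a d⁷ configuration for Co²⁺.
The d⁷ electrons fill as t₂g⁶ eg¹.
CFSE(orbital) = 6×(-0.4Δ₀) + 1×(0.6Δ₀) = -1.8Δ₀; with Δ₀ = 24150 cm⁻¹ that is -43470 cm⁻¹.
Relative to high-spin t₂g⁵ eg² (2 paired), the low-spin configuration has 1 additional pair, contributing +1 × 19830 = +19830 cm⁻¹.
Overall CFSE = -43470 + 19830 = -23640 cm⁻¹.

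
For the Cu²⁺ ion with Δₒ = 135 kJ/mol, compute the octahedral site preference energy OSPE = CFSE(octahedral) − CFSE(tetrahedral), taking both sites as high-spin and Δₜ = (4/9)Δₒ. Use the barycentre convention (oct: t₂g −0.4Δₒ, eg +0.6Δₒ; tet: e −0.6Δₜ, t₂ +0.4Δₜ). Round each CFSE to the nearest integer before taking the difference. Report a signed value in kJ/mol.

Cu²⁺: group 11, so d-count = 11 − 2 = 9.
Octahedral (high-spin): t₂g⁶ eg³, CFSE = 6(−0.4) + 3(+0.6) = -0.6Δₒ = -0.6 × 135 = -81 kJ/mol.
Tetrahedral: e⁴ t₂⁵, CFSE = 4(−0.6) + 5(+0.4) = -0.4Δₜ = -0.4 × (4/9) × 135 = -24 kJ/mol.
OSPE = CFSE(oct) − CFSE(tet) = -81 − (-24) = -57 kJ/mol.

-57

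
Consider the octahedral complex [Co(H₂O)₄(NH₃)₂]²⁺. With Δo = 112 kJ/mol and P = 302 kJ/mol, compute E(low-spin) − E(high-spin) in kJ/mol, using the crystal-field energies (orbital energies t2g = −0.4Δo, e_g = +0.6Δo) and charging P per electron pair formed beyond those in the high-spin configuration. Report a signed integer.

Ligand charges: 4×(+0) from H₂O and 2×(+0) from NH₃ sum to +0; with overall charge +2, Co is +2.
Co²⁺: group 9, so d-count = 9 − 2 = 7.
High-spin: t2g^5 e_g^2, CFSE = -0.8Δo = -90 kJ/mol.
Low-spin: t2g^6 e_g^1, orbital CFSE = -1.8Δo = -202 kJ/mol; plus 1 excess pair × P = +302 kJ/mol; total 100 kJ/mol.
Thus E(LS) − E(HS) = 190 kJ/mol.

190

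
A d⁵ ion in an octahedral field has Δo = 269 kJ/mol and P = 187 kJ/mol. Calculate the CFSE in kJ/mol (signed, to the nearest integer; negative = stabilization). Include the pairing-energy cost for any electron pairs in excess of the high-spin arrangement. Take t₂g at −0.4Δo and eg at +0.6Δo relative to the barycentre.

Here Δo > P (269 > 187), so the low-spin state is favoured.
Configuration: t₂g⁵ eg⁰.
Orbital CFSE = -2.0Δo = -2.0 × 269 = -538 kJ/mol.
Excess pairs vs high-spin: 2 − 0 = 2; pairing cost = +374 kJ/mol.
Net CFSE = -538 + 374 = -164 kJ/mol.

-164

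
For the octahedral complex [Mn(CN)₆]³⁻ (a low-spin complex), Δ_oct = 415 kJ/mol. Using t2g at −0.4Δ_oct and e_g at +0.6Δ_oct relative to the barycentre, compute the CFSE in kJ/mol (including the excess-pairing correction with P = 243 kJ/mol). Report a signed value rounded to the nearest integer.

-421

Each CN⁻ contributes -1; 6 × (-1) = -6. With overall charge -3, Mn is in the +3 oxidation state.
Mn is in group 7, so Mn³⁺ is d⁴ (7 − 3 = 4).
Configuration: t2g^4 e_g^0.
Orbital CFSE = 4(-0.4) + 0(0.6) = -1.6Δ_oct = -1.6 × 415 = -664 kJ/mol.
High-spin d⁴ would be t2g^3 e_g^1 with 0 pairs; low-spin has 1, so 1 excess pair costs +1P = +243 kJ/mol.
Combining: -664 + 243 = -421 kJ/mol.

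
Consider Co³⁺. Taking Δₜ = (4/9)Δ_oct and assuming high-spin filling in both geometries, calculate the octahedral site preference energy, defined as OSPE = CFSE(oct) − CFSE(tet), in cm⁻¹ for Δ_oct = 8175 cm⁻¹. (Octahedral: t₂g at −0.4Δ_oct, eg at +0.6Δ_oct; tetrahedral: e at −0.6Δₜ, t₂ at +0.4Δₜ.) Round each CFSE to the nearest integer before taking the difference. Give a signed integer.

-1090

Co is in group 9, so Co³⁺ is d⁶ (9 − 3 = 6).
Octahedral high-spin t2g^4 e_g^2: CFSE = -0.4 × 8175 = -3270 cm⁻¹.
In a tetrahedral site the filling is e^3 t2^3: CFSE(tet) = -0.6Δₜ = -0.6 × (4/9)(8175) = -2180 cm⁻¹.
OSPE = -3270 − (-2180) = -1090 cm⁻¹.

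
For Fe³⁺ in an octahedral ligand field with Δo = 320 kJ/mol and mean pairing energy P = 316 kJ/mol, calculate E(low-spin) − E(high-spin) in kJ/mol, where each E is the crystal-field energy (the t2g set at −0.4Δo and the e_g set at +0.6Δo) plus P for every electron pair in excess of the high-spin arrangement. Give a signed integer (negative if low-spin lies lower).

-8

Fe³⁺: group 8, so d-count = 8 − 3 = 5.
In the high-spin limit (t2g^3 e_g^2) the orbital term is 0.0Δo = 0 kJ/mol, with no excess pairing.
Low-spin: t2g^5 e_g^0, orbital CFSE = -2.0Δo = -640 kJ/mol; plus 2 excess pairs × P = +632 kJ/mol; total -8 kJ/mol.
The difference is -8 − (0) = -8 kJ/mol, so low-spin lies lower.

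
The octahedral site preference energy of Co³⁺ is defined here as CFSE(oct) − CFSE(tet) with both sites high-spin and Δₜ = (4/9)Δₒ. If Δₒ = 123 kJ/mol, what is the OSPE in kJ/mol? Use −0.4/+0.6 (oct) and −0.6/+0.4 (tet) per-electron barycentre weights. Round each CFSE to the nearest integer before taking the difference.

Co³⁺: group 9, so d-count = 9 − 3 = 6.
Octahedral (high-spin): t₂g⁴ eg², CFSE = 4(−0.4) + 2(+0.6) = -0.4Δₒ = -0.4 × 123 = -49 kJ/mol.
In a tetrahedral site the filling is e³ t₂³: CFSE(tet) = -0.6Δₜ = -0.6 × (4/9)(123) = -33 kJ/mol.
OSPE = -49 − (-33) = -16 kJ/mol.

-16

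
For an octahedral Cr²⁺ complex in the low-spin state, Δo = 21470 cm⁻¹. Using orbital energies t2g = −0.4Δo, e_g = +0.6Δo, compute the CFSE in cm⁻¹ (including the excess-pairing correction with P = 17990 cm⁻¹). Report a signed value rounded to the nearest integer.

Cr sits in group 6; removing 2 electrons leaves Cr²⁺ with 6 − 2 = 4 d electrons.
The d⁴ electrons fill as t2g^4 e_g^0.
Orbital CFSE = 4(-0.4) + 0(0.6) = -1.6Δo = -1.6 × 21470 = -34352 cm⁻¹.
Relative to high-spin t2g^3 e_g^1 (0 paired), the low-spin configuration has 1 additional pair, contributing +1 × 17990 = +17990 cm⁻¹.
Net CFSE = -34352 + 17990 = -16362 cm⁻¹.

-16362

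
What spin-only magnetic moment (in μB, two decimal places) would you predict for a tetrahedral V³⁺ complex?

V³⁺: group 5, so d-count = 5 − 3 = 2.
Tetrahedral fields are weak (Δₜ ≈ 4/9 Δₒ), so electrons fill high-spin.
Configuration: e^2 t2^0 → 2 unpaired electrons.
μ(spin-only) = √[2(2+2)] = √8 ≈ 2.83 μB.

2.83 μB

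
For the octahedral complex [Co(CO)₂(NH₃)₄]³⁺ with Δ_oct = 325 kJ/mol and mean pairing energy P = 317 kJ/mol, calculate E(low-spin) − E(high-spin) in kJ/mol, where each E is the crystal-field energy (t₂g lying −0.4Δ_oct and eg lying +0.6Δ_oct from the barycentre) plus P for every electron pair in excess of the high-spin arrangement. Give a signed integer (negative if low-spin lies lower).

-16

Ligand charges: 2×(+0) from CO and 4×(+0) from NH₃ sum to +0; with overall charge +3, Co is +3.
Co sits in group 9; removing 3 electrons leaves Co³⁺ with 9 − 3 = 6 d electrons.
High-spin d⁶ fills as t₂g⁴ eg² with CFSE 4(−0.4) + 2(+0.6) = -0.4Δ_oct = -130 kJ/mol.
Low-spin: t₂g⁶ eg⁰, orbital CFSE = -2.4Δ_oct = -780 kJ/mol; plus 2 excess pairs × P = +634 kJ/mol; total -146 kJ/mol.
E(LS) − E(HS) = -146 − (-130) = -16 kJ/mol.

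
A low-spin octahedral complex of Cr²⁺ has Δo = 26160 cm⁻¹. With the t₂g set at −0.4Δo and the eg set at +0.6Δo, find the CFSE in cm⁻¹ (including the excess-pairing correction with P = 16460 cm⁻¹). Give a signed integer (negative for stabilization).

-25396

Group 6 minus oxidation state +2 gives a d⁴ configuration for Cr²⁺.
Configuration: t₂g⁴ eg⁰.
CFSE(orbital) = 4×(-0.4Δo) + 0×(0.6Δo) = -1.6Δo; with Δo = 26160 cm⁻¹ that is -41856 cm⁻¹.
High-spin d⁴ would be t₂g³ eg¹ with 0 pairs; low-spin has 1, so 1 excess pair costs +1P = +16460 cm⁻¹.
Net CFSE = -41856 + 16460 = -25396 cm⁻¹.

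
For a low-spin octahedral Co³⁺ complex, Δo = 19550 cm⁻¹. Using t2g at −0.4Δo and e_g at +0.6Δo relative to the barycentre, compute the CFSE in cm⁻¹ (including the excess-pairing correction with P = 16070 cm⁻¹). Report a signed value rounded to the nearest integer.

Co³⁺: group 9, so d-count = 9 − 3 = 6.
Configuration: t2g^6 e_g^0.
The orbital stabilization is -2.4Δo = -2.4 × 19550 = -46920 cm⁻¹.
High-spin d⁶ would be t2g^4 e_g^2 with 1 pair; low-spin has 3, so 2 excess pairs cost +2P = +32140 cm⁻¹.
Overall CFSE = -46920 + 32140 = -14780 cm⁻¹.

-14780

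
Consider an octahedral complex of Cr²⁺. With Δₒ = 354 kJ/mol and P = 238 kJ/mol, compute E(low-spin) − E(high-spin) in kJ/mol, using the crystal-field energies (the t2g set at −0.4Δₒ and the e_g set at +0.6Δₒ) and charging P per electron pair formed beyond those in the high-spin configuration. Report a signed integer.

-116

Cr is in group 6, so Cr²⁺ is d⁴ (6 − 2 = 4).
In the high-spin limit (t2g^3 e_g^1) the orbital term is -0.6Δₒ = -212 kJ/mol, with no excess pairing.
For low-spin the configuration is t2g^4 e_g^0: orbital energy -1.6 × 354 = -566 kJ/mol, and 1 additional pair relative to high-spin adds 238 kJ/mol, giving -328 kJ/mol.
E(LS) − E(HS) = -328 − (-212) = -116 kJ/mol.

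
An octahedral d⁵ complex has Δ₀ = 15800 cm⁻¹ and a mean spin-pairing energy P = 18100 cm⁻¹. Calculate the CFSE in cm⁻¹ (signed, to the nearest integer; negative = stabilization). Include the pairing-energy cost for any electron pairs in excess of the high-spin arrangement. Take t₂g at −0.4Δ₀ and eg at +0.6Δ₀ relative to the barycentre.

With Δ₀ < P the complex is high-spin.
Configuration: t₂g³ eg².
Orbital CFSE = 0.0Δ₀ = 0.0 × 15800 = 0 cm⁻¹.
High-spin has no excess pairs, so no pairing correction applies.

0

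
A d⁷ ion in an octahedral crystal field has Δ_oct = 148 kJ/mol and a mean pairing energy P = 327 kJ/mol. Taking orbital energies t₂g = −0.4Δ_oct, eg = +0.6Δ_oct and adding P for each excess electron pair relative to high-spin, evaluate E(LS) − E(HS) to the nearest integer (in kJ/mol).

179

In the high-spin limit (t₂g⁵ eg²) the orbital term is -0.8Δ_oct = -118 kJ/mol, with no excess pairing.
Low-spin: t₂g⁶ eg¹, orbital CFSE = -1.8Δ_oct = -266 kJ/mol; plus 1 excess pair × P = +327 kJ/mol; total 61 kJ/mol.
The difference is 61 − (-118) = 179 kJ/mol, so high-spin lies lower.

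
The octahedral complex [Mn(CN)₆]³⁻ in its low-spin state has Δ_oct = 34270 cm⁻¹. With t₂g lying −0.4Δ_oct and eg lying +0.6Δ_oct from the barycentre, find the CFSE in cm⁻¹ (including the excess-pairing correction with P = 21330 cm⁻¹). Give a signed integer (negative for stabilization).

-33502

Each CN⁻ contributes -1; 6 × (-1) = -6. With overall charge -3, Mn is in the +3 oxidation state.
Group 7 minus oxidation state +3 gives a d⁴ configuration for Mn³⁺.
The d⁴ electrons fill as t₂g⁴ eg⁰.
CFSE(orbital) = 4×(-0.4Δ_oct) + 0×(0.6Δ_oct) = -1.6Δ_oct; with Δ_oct = 34270 cm⁻¹ that is -54832 cm⁻¹.
Relative to high-spin t₂g³ eg¹ (0 paired), the low-spin configuration has 1 additional pair, contributing +1 × 21330 = +21330 cm⁻¹.
Net CFSE = -54832 + 21330 = -33502 cm⁻¹.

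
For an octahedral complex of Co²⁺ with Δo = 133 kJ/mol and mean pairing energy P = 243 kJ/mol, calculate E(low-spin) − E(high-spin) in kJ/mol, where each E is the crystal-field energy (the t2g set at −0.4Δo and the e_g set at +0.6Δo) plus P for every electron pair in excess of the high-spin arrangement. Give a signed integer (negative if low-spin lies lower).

110

Co sits in group 9; removing 2 electrons leaves Co²⁺ with 9 − 2 = 7 d electrons.
High-spin: t2g^5 e_g^2, CFSE = -0.8Δo = -106 kJ/mol.
Low-spin: t2g^6 e_g^1, orbital CFSE = -1.8Δo = -239 kJ/mol; plus 1 excess pair × P = +243 kJ/mol; total 4 kJ/mol.
Thus E(LS) − E(HS) = 110 kJ/mol.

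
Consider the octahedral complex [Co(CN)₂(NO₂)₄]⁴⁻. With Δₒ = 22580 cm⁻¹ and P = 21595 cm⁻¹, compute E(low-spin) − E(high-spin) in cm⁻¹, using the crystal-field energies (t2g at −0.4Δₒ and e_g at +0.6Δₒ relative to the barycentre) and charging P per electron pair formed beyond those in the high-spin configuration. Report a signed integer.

-985

Ligand charges: 2×(-1) from CN⁻ and 4×(-1) from NO₂⁻ sum to -6; with overall charge -4, Co is +2.
Co²⁺: group 9, so d-count = 9 − 2 = 7.
High-spin d⁷ fills as t2g^5 e_g^2 with CFSE 5(−0.4) + 2(+0.6) = -0.8Δₒ = -18064 cm⁻¹.
Low-spin: t2g^6 e_g^1, orbital CFSE = -1.8Δₒ = -40644 cm⁻¹; plus 1 excess pair × P = +21595 cm⁻¹; total -19049 cm⁻¹.
Thus E(LS) − E(HS) = -985 cm⁻¹.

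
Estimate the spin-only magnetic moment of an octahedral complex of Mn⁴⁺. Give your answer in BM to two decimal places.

Group 7 minus oxidation state +4 gives a d³ configuration for Mn⁴⁺.
Configuration: t2g^3 e_g^0 → 3 unpaired electrons.
μ(spin-only) = √[3(3+2)] = √15 ≈ 3.87 BM.

3.87 BM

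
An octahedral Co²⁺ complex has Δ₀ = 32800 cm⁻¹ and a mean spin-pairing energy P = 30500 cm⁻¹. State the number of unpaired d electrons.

1

Co is in group 9, so Co²⁺ is d⁷ (9 − 2 = 7).
Here Δ₀ > P (32800 > 30500), so the low-spin state is favoured.
Filling d⁷ accordingly: t2g^6 e_g^1.
Unpaired electrons: 1.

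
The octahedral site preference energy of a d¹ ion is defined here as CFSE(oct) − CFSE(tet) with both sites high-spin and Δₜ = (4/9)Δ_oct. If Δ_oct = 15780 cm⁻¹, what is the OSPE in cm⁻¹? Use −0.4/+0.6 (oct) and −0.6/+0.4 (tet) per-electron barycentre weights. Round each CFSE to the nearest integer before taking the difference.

Octahedral high-spin t₂g¹ eg⁰: CFSE = -0.4 × 15780 = -6312 cm⁻¹.
Tetrahedral e¹ t₂⁰ gives -0.6Δₜ = -0.6 × (4/9) × 15780 = -4208 cm⁻¹.
OSPE = -6312 − (-4208) = -2104 cm⁻¹.

-2104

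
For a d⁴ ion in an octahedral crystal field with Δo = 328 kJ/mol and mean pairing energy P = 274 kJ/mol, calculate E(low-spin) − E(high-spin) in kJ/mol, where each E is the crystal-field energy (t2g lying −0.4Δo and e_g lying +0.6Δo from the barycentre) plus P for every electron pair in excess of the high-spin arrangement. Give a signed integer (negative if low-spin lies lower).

High-spin: t2g^3 e_g^1, CFSE = -0.6Δo = -197 kJ/mol.
Low-spin: t2g^4 e_g^0, orbital CFSE = -1.6Δo = -525 kJ/mol; plus 1 excess pair × P = +274 kJ/mol; total -251 kJ/mol.
Thus E(LS) − E(HS) = -54 kJ/mol.

-54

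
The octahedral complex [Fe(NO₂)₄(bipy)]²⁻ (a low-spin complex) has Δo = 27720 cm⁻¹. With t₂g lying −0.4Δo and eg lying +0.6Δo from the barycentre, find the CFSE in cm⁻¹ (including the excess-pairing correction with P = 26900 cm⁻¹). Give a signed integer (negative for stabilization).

-12728

Ligand charges: 4×(-1) from NO₂⁻ and 1×(+0) from bipy sum to -4; with overall charge -2, Fe is +2.
Fe sits in group 8; removing 2 electrons leaves Fe²⁺ with 8 − 2 = 6 d electrons.
Electron filling gives t₂g⁶ eg⁰.
Orbital CFSE = 6(-0.4) + 0(0.6) = -2.4Δo = -2.4 × 27720 = -66528 cm⁻¹.
Pairing penalty: 3 pairs vs 1 in the high-spin reference → 2 extra × P = 53800 cm⁻¹.
Net CFSE = -66528 + 53800 = -12728 cm⁻¹.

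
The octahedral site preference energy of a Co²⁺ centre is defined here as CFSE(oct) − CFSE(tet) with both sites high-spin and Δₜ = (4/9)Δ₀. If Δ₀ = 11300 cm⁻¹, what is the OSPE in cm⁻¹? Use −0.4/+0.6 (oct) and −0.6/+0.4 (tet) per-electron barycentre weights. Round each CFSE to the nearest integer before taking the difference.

Co sits in group 9; removing 2 electrons leaves Co²⁺ with 9 − 2 = 7 d electrons.
Octahedral high-spin t2g^5 e_g^2: CFSE = -0.8 × 11300 = -9040 cm⁻¹.
In a tetrahedral site the filling is e^4 t2^3: CFSE(tet) = -1.2Δₜ = -1.2 × (4/9)(11300) = -6027 cm⁻¹.
Subtracting, OSPE = -9040 − (-6027) = -3013 cm⁻¹.

-3013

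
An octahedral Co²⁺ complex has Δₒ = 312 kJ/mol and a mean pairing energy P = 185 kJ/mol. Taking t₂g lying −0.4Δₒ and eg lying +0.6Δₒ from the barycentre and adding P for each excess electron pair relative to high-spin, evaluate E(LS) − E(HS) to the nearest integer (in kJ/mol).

-127

Co is in group 9, so Co²⁺ is d⁷ (9 − 2 = 7).
In the high-spin limit (t₂g⁵ eg²) the orbital term is -0.8Δₒ = -250 kJ/mol, with no excess pairing.
For low-spin the configuration is t₂g⁶ eg¹: orbital energy -1.8 × 312 = -562 kJ/mol, and 1 additional pair relative to high-spin adds 185 kJ/mol, giving -377 kJ/mol.
E(LS) − E(HS) = -377 − (-250) = -127 kJ/mol.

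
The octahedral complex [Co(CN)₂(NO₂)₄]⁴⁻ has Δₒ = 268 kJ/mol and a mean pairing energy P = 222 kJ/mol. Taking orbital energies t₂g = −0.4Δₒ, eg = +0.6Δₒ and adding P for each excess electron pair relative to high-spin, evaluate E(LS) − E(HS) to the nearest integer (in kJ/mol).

Ligand charges: 2×(-1) from CN⁻ and 4×(-1) from NO₂⁻ sum to -6; with overall charge -4, Co is +2.
Co²⁺: group 9, so d-count = 9 − 2 = 7.
High-spin d⁷ fills as t₂g⁵ eg² with CFSE 5(−0.4) + 2(+0.6) = -0.8Δₒ = -214 kJ/mol.
Low-spin t₂g⁶ eg¹ gives -1.8Δₒ = -482 kJ/mol, but forming 1 extra pair costs 1P = 222 kJ/mol, so E(LS) = -482 + 222 = -260 kJ/mol.
Thus E(LS) − E(HS) = -46 kJ/mol.

-46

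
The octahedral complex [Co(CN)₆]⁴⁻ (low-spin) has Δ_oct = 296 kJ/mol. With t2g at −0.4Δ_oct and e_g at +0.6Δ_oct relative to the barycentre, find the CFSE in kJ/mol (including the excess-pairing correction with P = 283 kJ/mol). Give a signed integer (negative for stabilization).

-250

Each CN⁻ contributes -1; 6 × (-1) = -6. With overall charge -4, Co is in the +2 oxidation state.
Co sits in group 9; removing 2 electrons leaves Co²⁺ with 9 − 2 = 7 d electrons.
Electron filling gives t2g^6 e_g^1.
Orbital CFSE = 6(-0.4) + 1(0.6) = -1.8Δ_oct = -1.8 × 296 = -533 kJ/mol.
Relative to high-spin t2g^5 e_g^2 (2 paired), the low-spin configuration has 1 additional pair, contributing +1 × 283 = +283 kJ/mol.
Overall CFSE = -533 + 283 = -250 kJ/mol.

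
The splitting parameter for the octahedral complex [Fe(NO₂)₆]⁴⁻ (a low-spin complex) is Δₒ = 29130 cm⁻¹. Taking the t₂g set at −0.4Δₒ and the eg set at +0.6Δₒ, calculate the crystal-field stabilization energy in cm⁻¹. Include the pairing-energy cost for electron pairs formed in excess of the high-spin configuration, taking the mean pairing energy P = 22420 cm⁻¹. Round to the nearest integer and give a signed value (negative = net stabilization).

Each NO₂⁻ contributes -1; 6 × (-1) = -6. With overall charge -4, Fe is in the +2 oxidation state.
Fe sits in group 8; removing 2 electrons leaves Fe²⁺ with 8 − 2 = 6 d electrons.
Electron filling gives t₂g⁶ eg⁰.
The orbital stabilization is -2.4Δₒ = -2.4 × 29130 = -69912 cm⁻¹.
High-spin d⁶ would be t₂g⁴ eg² with 1 pair; low-spin has 3, so 2 excess pairs cost +2P = +44840 cm⁻¹.
Overall CFSE = -69912 + 44840 = -25072 cm⁻¹.

-25072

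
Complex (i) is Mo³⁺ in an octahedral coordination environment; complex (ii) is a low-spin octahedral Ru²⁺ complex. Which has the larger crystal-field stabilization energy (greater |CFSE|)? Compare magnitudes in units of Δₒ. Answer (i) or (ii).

(ii)

(i): Mo sits in group 6; removing 3 electrons leaves Mo³⁺ with 6 − 3 = 3 d electrons; t₂g³ eg⁰, CFSE = -1.2Δₒ.
(ii): Ru sits in group 8; removing 2 electrons leaves Ru²⁺ with 8 − 2 = 6 d electrons; t₂g⁶ eg⁰, CFSE = -2.4Δₒ.
So (ii) has the larger |CFSE|.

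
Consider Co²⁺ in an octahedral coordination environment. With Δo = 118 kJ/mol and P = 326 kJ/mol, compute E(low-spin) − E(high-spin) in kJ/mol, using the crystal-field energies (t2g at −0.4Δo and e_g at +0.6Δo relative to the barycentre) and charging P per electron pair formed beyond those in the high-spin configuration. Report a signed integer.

Co²⁺: group 9, so d-count = 9 − 2 = 7.
High-spin: t2g^5 e_g^2, CFSE = -0.8Δo = -94 kJ/mol.
Low-spin t2g^6 e_g^1 gives -1.8Δo = -212 kJ/mol, but forming 1 extra pair costs 1P = 326 kJ/mol, so E(LS) = -212 + 326 = 114 kJ/mol.
E(LS) − E(HS) = 114 − (-94) = 208 kJ/mol.

208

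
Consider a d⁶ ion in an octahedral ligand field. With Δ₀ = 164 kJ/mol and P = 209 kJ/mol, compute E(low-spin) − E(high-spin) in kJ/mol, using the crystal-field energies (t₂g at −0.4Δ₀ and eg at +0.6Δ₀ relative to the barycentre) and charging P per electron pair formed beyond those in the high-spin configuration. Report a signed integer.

90

High-spin: t₂g⁴ eg², CFSE = -0.4Δ₀ = -66 kJ/mol.
Low-spin t₂g⁶ eg⁰ gives -2.4Δ₀ = -394 kJ/mol, but forming 2 extra pairs costs 2P = 418 kJ/mol, so E(LS) = -394 + 418 = 24 kJ/mol.
Thus E(LS) − E(HS) = 90 kJ/mol.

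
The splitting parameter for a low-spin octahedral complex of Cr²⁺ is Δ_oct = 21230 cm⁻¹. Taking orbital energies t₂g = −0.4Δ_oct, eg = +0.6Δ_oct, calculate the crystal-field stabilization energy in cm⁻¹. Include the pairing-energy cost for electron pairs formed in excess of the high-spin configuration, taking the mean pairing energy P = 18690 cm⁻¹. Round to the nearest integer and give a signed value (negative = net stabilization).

Cr²⁺: group 6, so d-count = 6 − 2 = 4.
The d⁴ electrons fill as t₂g⁴ eg⁰.
The orbital stabilization is -1.6Δ_oct = -1.6 × 21230 = -33968 cm⁻¹.
Pairing penalty: 1 pair vs 0 in the high-spin reference → 1 extra × P = 18690 cm⁻¹.
Overall CFSE = -33968 + 18690 = -15278 cm⁻¹.

-15278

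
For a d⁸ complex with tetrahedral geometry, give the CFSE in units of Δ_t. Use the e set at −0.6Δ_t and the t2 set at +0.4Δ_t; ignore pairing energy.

Tetrahedral splitting is small, so the complex is high-spin.
Configuration: e^4 t2^4.
CFSE = 4(-0.6Δ_t) + 4(0.4Δ_t) = -2.4Δ_t + 1.6Δ_t = -0.8Δ_t.

-0.8 Δ_t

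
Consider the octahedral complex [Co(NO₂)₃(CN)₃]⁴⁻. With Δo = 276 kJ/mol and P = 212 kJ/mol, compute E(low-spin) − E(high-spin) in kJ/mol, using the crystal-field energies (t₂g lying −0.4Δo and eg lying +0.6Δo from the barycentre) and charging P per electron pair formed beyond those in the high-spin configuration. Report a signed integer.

-64

Ligand charges: 3×(-1) from NO₂⁻ and 3×(-1) from CN⁻ sum to -6; with overall charge -4, Co is +2.
Group 9 minus oxidation state +2 gives a d⁷ configuration for Co²⁺.
In the high-spin limit (t₂g⁵ eg²) the orbital term is -0.8Δo = -221 kJ/mol, with no excess pairing.
For low-spin the configuration is t₂g⁶ eg¹: orbital energy -1.8 × 276 = -497 kJ/mol, and 1 additional pair relative to high-spin adds 212 kJ/mol, giving -285 kJ/mol.
Thus E(LS) − E(HS) = -64 kJ/mol.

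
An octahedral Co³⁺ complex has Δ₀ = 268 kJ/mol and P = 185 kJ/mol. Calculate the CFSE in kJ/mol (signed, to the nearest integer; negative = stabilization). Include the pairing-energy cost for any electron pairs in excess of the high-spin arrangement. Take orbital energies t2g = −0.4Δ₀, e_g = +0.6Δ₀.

Co³⁺: group 9, so d-count = 9 − 3 = 6.
Δ₀ > P, so pairing is preferred: the ground state is low-spin.
Configuration: t2g^6 e_g^0.
Orbital CFSE = -2.4Δ₀ = -2.4 × 268 = -643 kJ/mol.
Excess pairs vs high-spin: 3 − 1 = 2; pairing cost = +370 kJ/mol.
Net CFSE = -643 + 370 = -273 kJ/mol.

-273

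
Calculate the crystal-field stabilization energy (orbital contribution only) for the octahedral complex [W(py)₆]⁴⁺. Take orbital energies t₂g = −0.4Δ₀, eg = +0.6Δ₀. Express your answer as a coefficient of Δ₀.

-0.8 Δ₀

py is neutral, so the +4 overall charge sits on W: oxidation state +4.
W is in group 6, so W⁴⁺ is d² (6 − 4 = 2).
Configuration: t₂g² eg⁰.
CFSE = 2(-0.4Δ₀) + 0(0.6Δ₀) = -0.8Δ₀ + 0.0Δ₀ = -0.8Δ₀.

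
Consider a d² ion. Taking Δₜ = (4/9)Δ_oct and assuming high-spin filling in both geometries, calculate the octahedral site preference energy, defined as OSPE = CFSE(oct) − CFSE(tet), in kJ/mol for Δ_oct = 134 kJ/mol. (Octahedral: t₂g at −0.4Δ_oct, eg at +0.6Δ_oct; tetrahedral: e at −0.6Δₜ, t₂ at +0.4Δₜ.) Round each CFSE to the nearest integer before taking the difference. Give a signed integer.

Octahedral (high-spin): t2g^2 e_g^0, CFSE = 2(−0.4) + 0(+0.6) = -0.8Δ_oct = -0.8 × 134 = -107 kJ/mol.
In a tetrahedral site the filling is e^2 t2^0: CFSE(tet) = -1.2Δₜ = -1.2 × (4/9)(134) = -71 kJ/mol.
OSPE = CFSE(oct) − CFSE(tet) = -107 − (-71) = -36 kJ/mol.

-36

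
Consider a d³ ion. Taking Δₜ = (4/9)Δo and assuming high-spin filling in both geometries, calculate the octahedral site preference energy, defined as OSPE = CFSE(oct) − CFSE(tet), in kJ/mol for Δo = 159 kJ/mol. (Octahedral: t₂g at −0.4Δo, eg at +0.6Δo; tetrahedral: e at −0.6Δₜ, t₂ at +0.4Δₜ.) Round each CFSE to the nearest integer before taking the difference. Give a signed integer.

-134

Octahedral (high-spin): t₂g³ eg⁰, CFSE = 3(−0.4) + 0(+0.6) = -1.2Δo = -1.2 × 159 = -191 kJ/mol.
Tetrahedral e² t₂¹ gives -0.8Δₜ = -0.8 × (4/9) × 159 = -57 kJ/mol.
OSPE = -191 − (-57) = -134 kJ/mol.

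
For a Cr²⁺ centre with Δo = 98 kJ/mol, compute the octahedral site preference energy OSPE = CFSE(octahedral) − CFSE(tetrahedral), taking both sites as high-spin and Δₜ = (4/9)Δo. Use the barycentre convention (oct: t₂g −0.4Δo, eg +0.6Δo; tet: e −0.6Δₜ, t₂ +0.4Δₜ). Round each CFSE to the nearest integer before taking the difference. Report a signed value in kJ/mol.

-42

Group 6 minus oxidation state +2 gives a d⁴ configuration for Cr²⁺.
Octahedral high-spin t₂g³ eg¹: CFSE = -0.6 × 98 = -59 kJ/mol.
Tetrahedral e² t₂² gives -0.4Δₜ = -0.4 × (4/9) × 98 = -17 kJ/mol.
Subtracting, OSPE = -59 − (-17) = -42 kJ/mol.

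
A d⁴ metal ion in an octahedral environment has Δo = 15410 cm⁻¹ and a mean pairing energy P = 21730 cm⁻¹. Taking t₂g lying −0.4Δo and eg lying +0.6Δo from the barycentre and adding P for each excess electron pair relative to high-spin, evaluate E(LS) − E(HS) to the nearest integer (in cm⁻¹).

High-spin d⁴ fills as t₂g³ eg¹ with CFSE 3(−0.4) + 1(+0.6) = -0.6Δo = -9246 cm⁻¹.
Low-spin: t₂g⁴ eg⁰, orbital CFSE = -1.6Δo = -24656 cm⁻¹; plus 1 excess pair × P = +21730 cm⁻¹; total -2926 cm⁻¹.
Thus E(LS) − E(HS) = 6320 cm⁻¹.

6320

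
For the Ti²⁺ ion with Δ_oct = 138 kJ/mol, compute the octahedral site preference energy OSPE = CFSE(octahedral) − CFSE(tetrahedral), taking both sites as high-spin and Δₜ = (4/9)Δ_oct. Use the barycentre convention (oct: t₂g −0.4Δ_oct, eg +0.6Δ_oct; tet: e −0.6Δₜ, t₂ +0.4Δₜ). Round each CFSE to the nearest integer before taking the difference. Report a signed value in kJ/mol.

Ti is in group 4, so Ti²⁺ is d² (4 − 2 = 2).
Octahedral (high-spin): t2g^2 e_g^0, CFSE = 2(−0.4) + 0(+0.6) = -0.8Δ_oct = -0.8 × 138 = -110 kJ/mol.
Tetrahedral e^2 t2^0 gives -1.2Δₜ = -1.2 × (4/9) × 138 = -74 kJ/mol.
OSPE = -110 − (-74) = -36 kJ/mol.

-36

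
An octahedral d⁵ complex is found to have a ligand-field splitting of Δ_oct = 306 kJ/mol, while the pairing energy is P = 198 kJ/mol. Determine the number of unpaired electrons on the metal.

Δ_oct > P, so pairing is preferred: the ground state is low-spin.
That gives t₂g⁵ eg⁰.
Unpaired electrons: 1.

1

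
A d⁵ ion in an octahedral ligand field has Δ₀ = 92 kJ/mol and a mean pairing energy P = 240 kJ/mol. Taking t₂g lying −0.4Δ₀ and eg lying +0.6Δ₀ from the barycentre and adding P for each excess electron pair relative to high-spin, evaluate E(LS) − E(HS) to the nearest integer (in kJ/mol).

High-spin: t₂g³ eg², CFSE = 0.0Δ₀ = 0 kJ/mol.
Low-spin t₂g⁵ eg⁰ gives -2.0Δ₀ = -184 kJ/mol, but forming 2 extra pairs costs 2P = 480 kJ/mol, so E(LS) = -184 + 480 = 296 kJ/mol.
The difference is 296 − (0) = 296 kJ/mol, so high-spin lies lower.

296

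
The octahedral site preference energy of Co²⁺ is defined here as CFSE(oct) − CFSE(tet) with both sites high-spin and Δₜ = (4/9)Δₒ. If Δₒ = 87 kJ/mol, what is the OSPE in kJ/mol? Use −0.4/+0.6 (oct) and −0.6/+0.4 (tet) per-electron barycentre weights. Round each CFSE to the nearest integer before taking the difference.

Co²⁺: group 9, so d-count = 9 − 2 = 7.
Octahedral (high-spin): t₂g⁵ eg², CFSE = 5(−0.4) + 2(+0.6) = -0.8Δₒ = -0.8 × 87 = -70 kJ/mol.
Tetrahedral e⁴ t₂³ gives -1.2Δₜ = -1.2 × (4/9) × 87 = -46 kJ/mol.
OSPE = CFSE(oct) − CFSE(tet) = -70 − (-46) = -24 kJ/mol.

-24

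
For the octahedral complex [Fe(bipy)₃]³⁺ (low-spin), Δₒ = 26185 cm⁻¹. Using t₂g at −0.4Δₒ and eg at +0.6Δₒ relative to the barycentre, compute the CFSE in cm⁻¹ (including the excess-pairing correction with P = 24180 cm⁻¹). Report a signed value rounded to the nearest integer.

-4010

bipy is neutral, so the +3 overall charge sits on Fe: oxidation state +3.
Fe is in group 8, so Fe³⁺ is d⁵ (8 − 3 = 5).
The d⁵ electrons fill as t₂g⁵ eg⁰.
The orbital stabilization is -2.0Δₒ = -2.0 × 26185 = -52370 cm⁻¹.
Pairing penalty: 2 pairs vs 0 in the high-spin reference → 2 extra × P = 48360 cm⁻¹.
Combining: -52370 + 48360 = -4010 cm⁻¹.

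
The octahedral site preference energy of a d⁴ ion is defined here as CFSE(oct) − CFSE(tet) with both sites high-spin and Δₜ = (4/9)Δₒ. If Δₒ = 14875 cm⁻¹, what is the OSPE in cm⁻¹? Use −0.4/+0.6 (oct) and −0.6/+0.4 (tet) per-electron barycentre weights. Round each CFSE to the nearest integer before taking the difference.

-6281

Octahedral high-spin t₂g³ eg¹: CFSE = -0.6 × 14875 = -8925 cm⁻¹.
Tetrahedral: e² t₂², CFSE = 2(−0.6) + 2(+0.4) = -0.4Δₜ = -0.4 × (4/9) × 14875 = -2644 cm⁻¹.
OSPE = CFSE(oct) − CFSE(tet) = -8925 − (-2644) = -6281 cm⁻¹.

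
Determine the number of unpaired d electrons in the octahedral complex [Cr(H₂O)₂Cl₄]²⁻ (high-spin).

4

Ligand charges: 2×(+0) from H₂O and 4×(-1) from Cl⁻ sum to -4; with overall charge -2, Cr is +2.
Cr sits in group 6; removing 2 electrons leaves Cr²⁺ with 6 − 2 = 4 d electrons.
Configuration: t2g^3 e_g^1, giving 4 unpaired electrons.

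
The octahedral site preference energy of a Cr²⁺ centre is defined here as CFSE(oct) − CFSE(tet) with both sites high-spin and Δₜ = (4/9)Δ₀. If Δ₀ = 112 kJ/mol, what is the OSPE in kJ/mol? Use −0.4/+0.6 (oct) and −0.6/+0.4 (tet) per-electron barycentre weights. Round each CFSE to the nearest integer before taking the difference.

-47

Cr sits in group 6; removing 2 electrons leaves Cr²⁺ with 6 − 2 = 4 d electrons.
Octahedral (high-spin): t2g^3 e_g^1, CFSE = 3(−0.4) + 1(+0.6) = -0.6Δ₀ = -0.6 × 112 = -67 kJ/mol.
In a tetrahedral site the filling is e^2 t2^2: CFSE(tet) = -0.4Δₜ = -0.4 × (4/9)(112) = -20 kJ/mol.
OSPE = CFSE(oct) − CFSE(tet) = -67 − (-20) = -47 kJ/mol.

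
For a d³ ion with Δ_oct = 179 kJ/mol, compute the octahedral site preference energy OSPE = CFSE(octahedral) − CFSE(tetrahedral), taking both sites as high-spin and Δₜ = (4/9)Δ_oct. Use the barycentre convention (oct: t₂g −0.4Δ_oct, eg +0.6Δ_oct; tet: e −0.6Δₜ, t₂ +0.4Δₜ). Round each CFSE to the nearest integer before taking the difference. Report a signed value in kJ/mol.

Octahedral (high-spin): t2g^3 e_g^0, CFSE = 3(−0.4) + 0(+0.6) = -1.2Δ_oct = -1.2 × 179 = -215 kJ/mol.
Tetrahedral: e^2 t2^1, CFSE = 2(−0.6) + 1(+0.4) = -0.8Δₜ = -0.8 × (4/9) × 179 = -64 kJ/mol.
Subtracting, OSPE = -215 − (-64) = -151 kJ/mol.

-151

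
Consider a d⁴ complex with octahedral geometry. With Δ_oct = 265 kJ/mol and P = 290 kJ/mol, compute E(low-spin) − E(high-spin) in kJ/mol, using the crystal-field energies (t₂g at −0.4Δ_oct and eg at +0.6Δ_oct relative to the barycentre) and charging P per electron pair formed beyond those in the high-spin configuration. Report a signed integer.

In the high-spin limit (t₂g³ eg¹) the orbital term is -0.6Δ_oct = -159 kJ/mol, with no excess pairing.
Low-spin t₂g⁴ eg⁰ gives -1.6Δ_oct = -424 kJ/mol, but forming 1 extra pair costs 1P = 290 kJ/mol, so E(LS) = -424 + 290 = -134 kJ/mol.
The difference is -134 − (-159) = 25 kJ/mol, so high-spin lies lower.

25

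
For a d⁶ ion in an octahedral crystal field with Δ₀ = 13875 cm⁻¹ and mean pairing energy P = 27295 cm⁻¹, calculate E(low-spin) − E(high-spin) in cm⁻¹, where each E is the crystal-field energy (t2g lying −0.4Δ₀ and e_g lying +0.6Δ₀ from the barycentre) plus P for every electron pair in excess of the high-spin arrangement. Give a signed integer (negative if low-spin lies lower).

In the high-spin limit (t2g^4 e_g^2) the orbital term is -0.4Δ₀ = -5550 cm⁻¹, with no excess pairing.
Low-spin: t2g^6 e_g^0, orbital CFSE = -2.4Δ₀ = -33300 cm⁻¹; plus 2 excess pairs × P = +54590 cm⁻¹; total 21290 cm⁻¹.
Thus E(LS) − E(HS) = 26840 cm⁻¹.

26840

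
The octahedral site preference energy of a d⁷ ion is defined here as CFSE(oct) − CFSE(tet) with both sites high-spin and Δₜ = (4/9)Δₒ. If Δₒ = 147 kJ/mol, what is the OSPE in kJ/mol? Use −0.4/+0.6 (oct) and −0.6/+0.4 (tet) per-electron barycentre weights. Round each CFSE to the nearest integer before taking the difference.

-40

In an octahedral site d⁷ (HS) is t₂g⁵ eg², giving CFSE(oct) = -0.8Δₒ = -118 kJ/mol.
Tetrahedral: e⁴ t₂³, CFSE = 4(−0.6) + 3(+0.4) = -1.2Δₜ = -1.2 × (4/9) × 147 = -78 kJ/mol.
OSPE = CFSE(oct) − CFSE(tet) = -118 − (-78) = -40 kJ/mol.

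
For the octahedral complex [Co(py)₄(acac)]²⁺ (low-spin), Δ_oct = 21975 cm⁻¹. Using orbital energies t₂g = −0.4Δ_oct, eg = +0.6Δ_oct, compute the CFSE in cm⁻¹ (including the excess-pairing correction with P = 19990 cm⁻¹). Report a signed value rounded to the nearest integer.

-12760

Ligand charges: 4×(+0) from py and 1×(-1) from acac⁻ sum to -1; with overall charge +2, Co is +3.
Co is in group 9, so Co³⁺ is d⁶ (9 − 3 = 6).
Electron filling gives t₂g⁶ eg⁰.
CFSE(orbital) = 6×(-0.4Δ_oct) + 0×(0.6Δ_oct) = -2.4Δ_oct; with Δ_oct = 21975 cm⁻¹ that is -52740 cm⁻¹.
High-spin d⁶ would be t₂g⁴ eg² with 1 pair; low-spin has 3, so 2 excess pairs cost +2P = +39980 cm⁻¹.
Net CFSE = -52740 + 39980 = -12760 cm⁻¹.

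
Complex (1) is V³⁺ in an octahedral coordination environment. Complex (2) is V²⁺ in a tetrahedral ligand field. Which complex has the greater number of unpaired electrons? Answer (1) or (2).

(1): V sits in group 5; removing 3 electrons leaves V³⁺ with 5 − 3 = 2 d electrons; t₂g² eg⁰ → 2 unpaired.
(2): V is in group 5, so V²⁺ is d³ (5 − 2 = 3); Tetrahedral fields are weak (Δₜ ≈ 4/9 Δₒ), so electrons fill high-spin; e^2 t2^1 → 3 unpaired.
So (2) has more unpaired electrons.

(2)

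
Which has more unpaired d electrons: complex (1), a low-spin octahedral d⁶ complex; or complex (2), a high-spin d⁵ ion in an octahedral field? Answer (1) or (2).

(1): t₂g⁶ eg⁰ → 0 unpaired.
(2): t₂g³ eg² → 5 unpaired.
So (2) has more unpaired electrons.

(2)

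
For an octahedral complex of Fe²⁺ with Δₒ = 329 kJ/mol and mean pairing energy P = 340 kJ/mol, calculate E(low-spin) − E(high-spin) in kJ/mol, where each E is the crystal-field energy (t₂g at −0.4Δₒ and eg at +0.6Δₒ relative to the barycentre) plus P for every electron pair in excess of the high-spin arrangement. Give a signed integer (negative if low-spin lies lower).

Fe²⁺: group 8, so d-count = 8 − 2 = 6.
High-spin d⁶ fills as t₂g⁴ eg² with CFSE 4(−0.4) + 2(+0.6) = -0.4Δₒ = -132 kJ/mol.
Low-spin t₂g⁶ eg⁰ gives -2.4Δₒ = -790 kJ/mol, but forming 2 extra pairs costs 2P = 680 kJ/mol, so E(LS) = -790 + 680 = -110 kJ/mol.
E(LS) − E(HS) = -110 − (-132) = 22 kJ/mol.

22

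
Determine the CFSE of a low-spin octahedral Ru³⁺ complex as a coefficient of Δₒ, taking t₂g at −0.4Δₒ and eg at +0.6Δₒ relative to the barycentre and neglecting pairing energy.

Ru sits in group 8; removing 3 electrons leaves Ru³⁺ with 8 − 3 = 5 d electrons.
Configuration: t₂g⁵ eg⁰.
CFSE = 5(-0.4Δₒ) + 0(0.6Δₒ) = -2.0Δₒ + 0.0Δₒ = -2.0Δₒ.

-2.0 Δₒ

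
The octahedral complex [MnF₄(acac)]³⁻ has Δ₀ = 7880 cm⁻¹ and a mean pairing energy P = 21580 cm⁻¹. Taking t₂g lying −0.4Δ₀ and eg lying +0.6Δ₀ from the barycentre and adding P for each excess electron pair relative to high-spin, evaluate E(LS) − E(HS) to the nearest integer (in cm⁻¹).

27400

Ligand charges: 4×(-1) from F⁻ and 1×(-1) from acac⁻ sum to -5; with overall charge -3, Mn is +2.
Mn is in group 7, so Mn²⁺ is d⁵ (7 − 2 = 5).
In the high-spin limit (t₂g³ eg²) the orbital term is 0.0Δ₀ = 0 cm⁻¹, with no excess pairing.
Low-spin: t₂g⁵ eg⁰, orbital CFSE = -2.0Δ₀ = -15760 cm⁻¹; plus 2 excess pairs × P = +43160 cm⁻¹; total 27400 cm⁻¹.
The difference is 27400 − (0) = 27400 cm⁻¹, so high-spin lies lower.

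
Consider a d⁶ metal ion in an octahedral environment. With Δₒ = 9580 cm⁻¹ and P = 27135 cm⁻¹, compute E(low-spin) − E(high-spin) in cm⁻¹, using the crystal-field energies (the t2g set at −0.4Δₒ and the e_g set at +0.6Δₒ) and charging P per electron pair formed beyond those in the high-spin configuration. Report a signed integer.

High-spin d⁶ fills as t2g^4 e_g^2 with CFSE 4(−0.4) + 2(+0.6) = -0.4Δₒ = -3832 cm⁻¹.
Low-spin: t2g^6 e_g^0, orbital CFSE = -2.4Δₒ = -22992 cm⁻¹; plus 2 excess pairs × P = +54270 cm⁻¹; total 31278 cm⁻¹.
The difference is 31278 − (-3832) = 35110 cm⁻¹, so high-spin lies lower.

35110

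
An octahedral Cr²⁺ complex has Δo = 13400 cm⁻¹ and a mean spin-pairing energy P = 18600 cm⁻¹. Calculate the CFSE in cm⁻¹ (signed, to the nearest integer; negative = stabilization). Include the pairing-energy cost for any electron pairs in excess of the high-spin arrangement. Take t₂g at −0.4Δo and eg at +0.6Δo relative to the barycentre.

-8040

Cr sits in group 6; removing 2 electrons leaves Cr²⁺ with 6 − 2 = 4 d electrons.
Since Δo = 13400 cm⁻¹ < P = 18600 cm⁻¹, the complex adopts the high-spin configuration.
Configuration: t₂g³ eg¹.
Orbital CFSE = -0.6Δo = -0.6 × 13400 = -8040 cm⁻¹.
High-spin has no excess pairs, so no pairing correction applies.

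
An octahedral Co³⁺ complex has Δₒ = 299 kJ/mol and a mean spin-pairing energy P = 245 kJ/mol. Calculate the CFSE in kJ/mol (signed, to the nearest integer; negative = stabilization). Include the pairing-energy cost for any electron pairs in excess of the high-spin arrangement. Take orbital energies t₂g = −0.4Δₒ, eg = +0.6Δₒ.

-228

Co is in group 9, so Co³⁺ is d⁶ (9 − 3 = 6).
Here Δₒ > P (299 > 245), so the low-spin state is favoured.
That gives t₂g⁶ eg⁰.
Orbital CFSE = -2.4Δₒ = -2.4 × 299 = -718 kJ/mol.
Excess pairs vs high-spin: 3 − 1 = 2; pairing cost = +490 kJ/mol.
Net CFSE = -718 + 490 = -228 kJ/mol.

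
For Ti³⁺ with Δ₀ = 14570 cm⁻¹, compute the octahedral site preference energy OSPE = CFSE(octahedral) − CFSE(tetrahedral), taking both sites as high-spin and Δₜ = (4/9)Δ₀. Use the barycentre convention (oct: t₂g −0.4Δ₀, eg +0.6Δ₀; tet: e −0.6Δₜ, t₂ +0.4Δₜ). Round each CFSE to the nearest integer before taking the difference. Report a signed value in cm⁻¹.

-1943

Ti³⁺: group 4, so d-count = 4 − 3 = 1.
In an octahedral site d¹ (HS) is t2g^1 e_g^0, giving CFSE(oct) = -0.4Δ₀ = -5828 cm⁻¹.
Tetrahedral e^1 t2^0 gives -0.6Δₜ = -0.6 × (4/9) × 14570 = -3885 cm⁻¹.
OSPE = -5828 − (-3885) = -1943 cm⁻¹.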